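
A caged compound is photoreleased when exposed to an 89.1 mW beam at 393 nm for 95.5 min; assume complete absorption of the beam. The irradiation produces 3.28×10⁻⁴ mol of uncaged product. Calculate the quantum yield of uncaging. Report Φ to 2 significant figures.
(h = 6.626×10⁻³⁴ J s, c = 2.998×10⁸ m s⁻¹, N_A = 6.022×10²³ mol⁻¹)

Φ = 0.20

Photon energy at 393 nm: hc/λ = (6.626×10⁻³⁴)(2.998×10⁸)/(393×10⁻⁹) = 5.055×10⁻¹⁹ J.
Energy delivered: (89.1 mW)(5730 s) = 510.5 J.
Photons incident: 510.5 / 5.055×10⁻¹⁹ = 1.010×10²¹, i.e. 1.010×10²¹/6.022×10²³ = 0.001677 mol.
Φ = 3.28×10⁻⁴ mol / 0.001677 mol photons = 0.20.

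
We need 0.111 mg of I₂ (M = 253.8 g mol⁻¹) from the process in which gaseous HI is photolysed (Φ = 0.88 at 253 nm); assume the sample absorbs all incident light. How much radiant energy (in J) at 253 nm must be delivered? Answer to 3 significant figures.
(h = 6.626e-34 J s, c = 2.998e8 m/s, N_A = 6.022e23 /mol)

0.235 J

Product: 0.111 mg / 253.8 g mol⁻¹ = 4.374e-7 mol.
Photons that must be absorbed: 4.374e-7 / 0.88 = 4.970e-7 mol.
Photon energy: hc/λ = 7.852e-19 J; per mole, 4.728e5 J mol⁻¹.
Energy required: 4.970e-7 × 4.728e5 = 0.235 J.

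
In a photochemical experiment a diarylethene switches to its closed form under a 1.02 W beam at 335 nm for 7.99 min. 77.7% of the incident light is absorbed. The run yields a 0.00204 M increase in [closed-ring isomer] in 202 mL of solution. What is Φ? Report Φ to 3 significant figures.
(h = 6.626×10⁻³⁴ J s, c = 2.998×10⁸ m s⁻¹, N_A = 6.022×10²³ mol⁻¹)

Product: (0.00204 M)(0.202 L) = 4.121×10⁻⁴ mol.
Photon energy at 335 nm: hc/λ = (6.626×10⁻³⁴)(2.998×10⁸)/(335×10⁻⁹) = 5.930×10⁻¹⁹ J.
Energy delivered: (1.02 W)(479.4 s) = 489.0 J.
Photons incident: 489.0 / 5.930×10⁻¹⁹ = 8.246×10²⁰, i.e. 8.246×10²⁰/6.022×10²³ = 0.001369 mol.
Photons absorbed: 0.777 × 0.001369 = 0.001064 mol.
Φ = 4.121×10⁻⁴ mol / 0.001064 mol photons = 0.387.

Φ = 0.387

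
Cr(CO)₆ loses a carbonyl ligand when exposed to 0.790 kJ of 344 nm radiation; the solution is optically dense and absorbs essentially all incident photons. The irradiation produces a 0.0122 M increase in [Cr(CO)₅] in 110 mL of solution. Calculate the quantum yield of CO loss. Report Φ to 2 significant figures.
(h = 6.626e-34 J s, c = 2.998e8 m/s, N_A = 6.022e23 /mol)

Φ = 0.59

Product: (0.0122 M)(0.11 L) = 0.001342 mol.
Photon energy at 344 nm: hc/λ = (6.626e-34)(2.998e8)/(344e-9) = 5.775e-19 J.
Incident energy: 0.790 kJ = 790 J.
Photons incident: 790 / 5.775e-19 = 1.368e21, i.e. 1.368e21/6.022e23 = 0.002272 mol.
Φ = 0.001342 mol / 0.002272 mol photons = 0.59.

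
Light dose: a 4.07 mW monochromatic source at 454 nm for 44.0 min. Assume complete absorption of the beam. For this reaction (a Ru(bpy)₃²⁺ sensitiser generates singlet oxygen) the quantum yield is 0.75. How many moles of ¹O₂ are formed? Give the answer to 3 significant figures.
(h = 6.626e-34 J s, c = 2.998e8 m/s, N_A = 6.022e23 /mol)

3.06e-5 mol

Photon energy at 454 nm: hc/λ = (6.626e-34)(2.998e8)/(454e-9) = 4.375e-19 J.
Energy delivered: (4.07 mW)(2640 s) = 10.74 J.
Photons incident: 10.74 / 4.375e-19 = 2.455e19, i.e. 2.455e19/6.022e23 = 4.077e-5 mol.
Product: Φ × n_abs = 0.75 × 4.077e-5 = 3.058e-5 mol.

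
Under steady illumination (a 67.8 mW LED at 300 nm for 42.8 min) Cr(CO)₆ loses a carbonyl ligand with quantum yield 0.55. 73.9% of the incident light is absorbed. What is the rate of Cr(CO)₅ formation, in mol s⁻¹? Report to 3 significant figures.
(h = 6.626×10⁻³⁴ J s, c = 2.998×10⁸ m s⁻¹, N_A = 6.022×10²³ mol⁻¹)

Photon energy at 300 nm: hc/λ = (6.626×10⁻³⁴)(2.998×10⁸)/(300×10⁻⁹) = 6.622×10⁻¹⁹ J.
Energy delivered: (67.8 mW)(2568 s) = 174.1 J.
Photons incident: 174.1 / 6.622×10⁻¹⁹ = 2.629×10²⁰, i.e. 2.629×10²⁰/6.022×10²³ = 4.366×10⁻⁴ mol.
Photons absorbed: 0.739 × 4.366×10⁻⁴ = 3.226×10⁻⁴ mol.
Product formed: 0.55 × 3.226×10⁻⁴ = 1.774×10⁻⁴ mol.
Rate: 1.774×10⁻⁴ / 2568 s = 6.91×10⁻⁸ mol s⁻¹.

6.91×10⁻⁸ mol s⁻¹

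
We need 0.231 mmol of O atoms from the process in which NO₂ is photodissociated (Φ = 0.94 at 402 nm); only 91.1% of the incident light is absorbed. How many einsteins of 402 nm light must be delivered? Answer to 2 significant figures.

Product: 0.231 mmol = 2.31×10⁻⁴ mol.
Photons that must be absorbed: 2.31×10⁻⁴ / 0.94 = 2.457×10⁻⁴ mol.
Incident photons needed: 2.457×10⁻⁴ / 0.911 = 2.697×10⁻⁴ mol.

2.7×10⁻⁴ einstein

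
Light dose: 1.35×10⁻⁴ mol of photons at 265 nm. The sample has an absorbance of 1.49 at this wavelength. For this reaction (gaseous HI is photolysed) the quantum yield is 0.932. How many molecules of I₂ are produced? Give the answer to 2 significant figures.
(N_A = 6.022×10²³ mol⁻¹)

Fraction absorbed: 1 − 10^(−1.49) = 0.9676.
Photons absorbed: 0.9676 × 1.35×10⁻⁴ = 1.306×10⁻⁴ mol.
Product: Φ × n_abs = 0.932 × 1.306×10⁻⁴ = 1.217×10⁻⁴ mol.
As a count: 1.217×10⁻⁴ × 6.022×10²³ = 7.3×10¹⁹.

7.3×10¹⁹ molecules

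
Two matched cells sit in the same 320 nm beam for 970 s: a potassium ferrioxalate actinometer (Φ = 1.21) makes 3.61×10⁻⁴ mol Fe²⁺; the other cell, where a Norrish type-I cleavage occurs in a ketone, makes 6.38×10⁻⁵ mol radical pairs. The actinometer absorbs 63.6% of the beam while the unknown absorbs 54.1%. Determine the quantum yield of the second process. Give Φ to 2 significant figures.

Photons absorbed by the actinometer: 3.61×10⁻⁴ / 1.21 = 2.983×10⁻⁴ mol.
Incident flux: 2.983×10⁻⁴ / 0.636 = 4.690×10⁻⁴ einstein.
Absorbed by unknown: 0.541 × 4.690×10⁻⁴ = 2.537×10⁻⁴ mol.
Φ(unknown) = 6.38×10⁻⁵ / 2.537×10⁻⁴ = 0.25.

Φ = 0.25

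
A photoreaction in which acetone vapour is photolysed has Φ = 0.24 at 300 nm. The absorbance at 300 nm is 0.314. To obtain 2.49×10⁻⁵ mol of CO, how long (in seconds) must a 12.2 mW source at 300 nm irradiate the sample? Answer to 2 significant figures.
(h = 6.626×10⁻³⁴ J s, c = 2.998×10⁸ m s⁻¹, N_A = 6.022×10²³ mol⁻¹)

t ≈ 6600 s

Photons that must be absorbed: 2.49×10⁻⁵ / 0.24 = 1.038×10⁻⁴ mol.
Fraction absorbed: 1 − 10^(−0.314) = 0.5147.
Incident photons needed: 1.038×10⁻⁴ / 0.5147 = 2.017×10⁻⁴ mol.
Photon energy: hc/λ = 6.622×10⁻¹⁹ J; per mole, 3.988×10⁵ J mol⁻¹.
Energy required: 2.017×10⁻⁴ × 3.988×10⁵ = 80.44 J.
Time: 80.44 J / 0.0122 W = 6600 s.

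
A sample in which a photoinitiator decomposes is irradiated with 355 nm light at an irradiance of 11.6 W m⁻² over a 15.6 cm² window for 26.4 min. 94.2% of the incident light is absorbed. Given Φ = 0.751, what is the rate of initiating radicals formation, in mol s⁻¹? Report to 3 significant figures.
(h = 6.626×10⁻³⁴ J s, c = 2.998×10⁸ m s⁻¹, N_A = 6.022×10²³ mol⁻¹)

3.80×10⁻⁸ mol s⁻¹

Photon energy at 355 nm: hc/λ = (6.626×10⁻³⁴)(2.998×10⁸)/(355×10⁻⁹) = 5.596×10⁻¹⁹ J.
Energy delivered: (11.6 W m⁻²)(15.6×10⁻⁴ m²)(1584 s) = 28.66 J.
Photons incident: 28.66 / 5.596×10⁻¹⁹ = 5.122×10¹⁹, i.e. 5.122×10¹⁹/6.022×10²³ = 8.505×10⁻⁵ mol.
Photons absorbed: 0.942 × 8.505×10⁻⁵ = 8.012×10⁻⁵ mol.
Product formed: 0.751 × 8.012×10⁻⁵ = 6.017×10⁻⁵ mol.
Rate: 6.017×10⁻⁵ / 1584 s = 3.80×10⁻⁸ mol s⁻¹.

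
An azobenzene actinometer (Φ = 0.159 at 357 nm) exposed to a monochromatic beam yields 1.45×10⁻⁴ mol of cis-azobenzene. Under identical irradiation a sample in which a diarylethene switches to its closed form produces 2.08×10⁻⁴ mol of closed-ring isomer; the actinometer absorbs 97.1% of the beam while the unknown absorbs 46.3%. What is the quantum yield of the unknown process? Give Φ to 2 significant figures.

Φ = 0.48

Photons absorbed by the actinometer: 1.45×10⁻⁴ / 0.159 = 9.119×10⁻⁴ mol.
Incident flux: 9.119×10⁻⁴ / 0.971 = 9.391×10⁻⁴ einstein.
Absorbed by unknown: 0.463 × 9.391×10⁻⁴ = 4.348×10⁻⁴ mol.
Φ(unknown) = 2.08×10⁻⁴ / 4.348×10⁻⁴ = 0.48.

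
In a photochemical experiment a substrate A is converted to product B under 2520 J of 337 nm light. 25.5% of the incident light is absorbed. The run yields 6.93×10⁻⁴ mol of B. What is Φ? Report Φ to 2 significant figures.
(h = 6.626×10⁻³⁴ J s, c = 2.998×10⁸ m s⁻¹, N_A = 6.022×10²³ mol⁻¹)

Φ = 0.38

Photon energy at 337 nm: hc/λ = (6.626×10⁻³⁴)(2.998×10⁸)/(337×10⁻⁹) = 5.895×10⁻¹⁹ J.
Photons incident: 2520 / 5.895×10⁻¹⁹ = 4.275×10²¹, i.e. 4.275×10²¹/6.022×10²³ = 0.007099 mol.
Photons absorbed: 0.255 × 0.007099 = 0.001810 mol.
Φ = 6.93×10⁻⁴ mol / 0.001810 mol photons = 0.38.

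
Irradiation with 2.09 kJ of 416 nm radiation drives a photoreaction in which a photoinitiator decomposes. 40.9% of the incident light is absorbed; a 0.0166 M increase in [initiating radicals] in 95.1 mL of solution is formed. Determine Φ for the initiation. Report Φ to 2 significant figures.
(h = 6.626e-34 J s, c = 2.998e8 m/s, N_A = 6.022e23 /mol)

Product: (0.0166 M)(0.0951 L) = 0.001579 mol.
Photon energy at 416 nm: hc/λ = (6.626e-34)(2.998e8)/(416e-9) = 4.775e-19 J.
Incident energy: 2.09 kJ = 2090 J.
Photons incident: 2090 / 4.775e-19 = 4.377e21, i.e. 4.377e21/6.022e23 = 0.007268 mol.
Photons absorbed: 0.409 × 0.007268 = 0.002973 mol.
Φ = 0.001579 mol / 0.002973 mol photons = 0.53.

Φ = 0.53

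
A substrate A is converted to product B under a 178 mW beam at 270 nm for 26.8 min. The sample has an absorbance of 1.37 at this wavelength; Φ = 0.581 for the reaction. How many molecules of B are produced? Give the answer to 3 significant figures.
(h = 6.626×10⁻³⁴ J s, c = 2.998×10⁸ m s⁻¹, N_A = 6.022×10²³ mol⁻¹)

2.16×10²⁰ molecules

Photon energy at 270 nm: hc/λ = (6.626×10⁻³⁴)(2.998×10⁸)/(270×10⁻⁹) = 7.357×10⁻¹⁹ J.
Energy delivered: (178 mW)(1608 s) = 286.2 J.
Photons incident: 286.2 / 7.357×10⁻¹⁹ = 3.890×10²⁰, i.e. 3.890×10²⁰/6.022×10²³ = 6.460×10⁻⁴ mol.
Fraction absorbed: 1 − 10^(−1.37) = 0.9573.
Photons absorbed: 0.9573 × 6.460×10⁻⁴ = 6.184×10⁻⁴ mol.
Product: Φ × n_abs = 0.581 × 6.184×10⁻⁴ = 3.593×10⁻⁴ mol.
As a count: 3.593×10⁻⁴ × 6.022×10²³ = 2.16×10²⁰.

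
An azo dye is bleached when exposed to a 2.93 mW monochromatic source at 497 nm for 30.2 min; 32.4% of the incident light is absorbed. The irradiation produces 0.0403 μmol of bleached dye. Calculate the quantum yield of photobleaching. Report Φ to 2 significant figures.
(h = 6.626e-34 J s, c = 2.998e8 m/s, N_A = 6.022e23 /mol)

Product: 0.0403 μmol = 4.03e-8 mol.
Photon energy at 497 nm: hc/λ = (6.626e-34)(2.998e8)/(497e-9) = 3.997e-19 J.
Energy delivered: (2.93 mW)(1812 s) = 5.309 J.
Photons incident: 5.309 / 3.997e-19 = 1.328e19, i.e. 1.328e19/6.022e23 = 2.205e-5 mol.
Photons absorbed: 0.324 × 2.205e-5 = 7.144e-6 mol.
Φ = 4.03e-8 mol / 7.144e-6 mol photons = 0.0056.

Φ = 0.0056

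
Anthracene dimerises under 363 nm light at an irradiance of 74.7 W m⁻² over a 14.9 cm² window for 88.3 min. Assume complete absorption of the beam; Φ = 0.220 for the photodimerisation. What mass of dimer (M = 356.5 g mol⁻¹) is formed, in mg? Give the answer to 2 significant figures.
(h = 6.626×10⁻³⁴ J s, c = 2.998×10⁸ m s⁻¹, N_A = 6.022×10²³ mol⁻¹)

Photon energy at 363 nm: hc/λ = (6.626×10⁻³⁴)(2.998×10⁸)/(363×10⁻⁹) = 5.472×10⁻¹⁹ J.
Energy delivered: (74.7 W m⁻²)(14.9×10⁻⁴ m²)(5298 s) = 589.7 J.
Photons incident: 589.7 / 5.472×10⁻¹⁹ = 1.078×10²¹, i.e. 1.078×10²¹/6.022×10²³ = 0.001790 mol.
Product: Φ × n_abs = 0.220 × 0.001790 = 3.938×10⁻⁴ mol.
Mass: 3.938×10⁻⁴ × 356.5 = 0.1404 g = 140 mg.

140 mg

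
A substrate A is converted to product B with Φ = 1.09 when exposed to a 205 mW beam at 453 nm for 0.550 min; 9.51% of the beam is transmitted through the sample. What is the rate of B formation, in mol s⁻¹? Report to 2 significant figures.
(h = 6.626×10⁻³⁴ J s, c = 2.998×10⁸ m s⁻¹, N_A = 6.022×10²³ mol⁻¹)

Photon energy at 453 nm: hc/λ = (6.626×10⁻³⁴)(2.998×10⁸)/(453×10⁻⁹) = 4.385×10⁻¹⁹ J.
Energy delivered: (205 mW)(33 s) = 6.765 J.
Photons incident: 6.765 / 4.385×10⁻¹⁹ = 1.543×10¹⁹, i.e. 1.543×10¹⁹/6.022×10²³ = 2.562×10⁻⁵ mol.
Fraction absorbed: 1 − 9.51/100 = 0.9049.
Photons absorbed: 0.9049 × 2.562×10⁻⁵ = 2.318×10⁻⁵ mol.
Product formed: 1.09 × 2.318×10⁻⁵ = 2.527×10⁻⁵ mol.
Rate: 2.527×10⁻⁵ / 33 s = 7.7×10⁻⁷ mol s⁻¹.

7.7×10⁻⁷ mol s⁻¹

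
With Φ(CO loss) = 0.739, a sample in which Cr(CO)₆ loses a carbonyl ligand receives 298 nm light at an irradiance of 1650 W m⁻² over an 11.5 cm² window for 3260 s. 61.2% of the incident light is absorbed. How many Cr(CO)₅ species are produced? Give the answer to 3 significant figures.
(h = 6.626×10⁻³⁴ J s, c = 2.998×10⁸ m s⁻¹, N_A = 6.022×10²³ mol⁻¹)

4.20×10²¹ species

Photon energy at 298 nm: hc/λ = (6.626×10⁻³⁴)(2.998×10⁸)/(298×10⁻⁹) = 6.666×10⁻¹⁹ J.
Energy delivered: (1650 W m⁻²)(11.5×10⁻⁴ m²)(3260 s) = 6186 J.
Photons incident: 6186 / 6.666×10⁻¹⁹ = 9.280×10²¹, i.e. 9.280×10²¹/6.022×10²³ = 0.01541 mol.
Photons absorbed: 0.612 × 0.01541 = 0.009431 mol.
Product: Φ × n_abs = 0.739 × 0.009431 = 0.006970 mol.
As a count: 0.006970 × 6.022×10²³ = 4.20×10²¹.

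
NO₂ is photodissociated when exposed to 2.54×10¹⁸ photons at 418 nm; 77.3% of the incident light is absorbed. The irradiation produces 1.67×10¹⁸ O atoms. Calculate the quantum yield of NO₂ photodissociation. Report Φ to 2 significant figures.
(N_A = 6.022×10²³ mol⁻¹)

Product: 1.67×10¹⁸ / 6.022×10²³ = 2.773×10⁻⁶ mol.
Moles of photons: 2.54×10¹⁸ / 6.022×10²³ = 4.218×10⁻⁶ mol.
Photons absorbed: 0.773 × 4.218×10⁻⁶ = 3.261×10⁻⁶ mol.
Φ = 2.773×10⁻⁶ mol / 3.261×10⁻⁶ mol photons = 0.85.

Φ = 0.85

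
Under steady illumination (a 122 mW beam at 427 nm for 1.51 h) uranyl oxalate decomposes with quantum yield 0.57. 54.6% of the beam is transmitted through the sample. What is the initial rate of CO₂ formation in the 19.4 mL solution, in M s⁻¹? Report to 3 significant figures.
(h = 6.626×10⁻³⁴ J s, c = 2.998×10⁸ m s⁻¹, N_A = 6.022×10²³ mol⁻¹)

Photon energy at 427 nm: hc/λ = (6.626×10⁻³⁴)(2.998×10⁸)/(427×10⁻⁹) = 4.652×10⁻¹⁹ J.
Energy delivered: (122 mW)(5436 s) = 663.2 J.
Photons incident: 663.2 / 4.652×10⁻¹⁹ = 1.426×10²¹, i.e. 1.426×10²¹/6.022×10²³ = 0.002368 mol.
Fraction absorbed: 1 − 54.6/100 = 0.4540.
Photons absorbed: 0.4540 × 0.002368 = 0.001075 mol.
Product formed: 0.57 × 0.001075 = 6.127×10⁻⁴ mol.
Rate: 6.127×10⁻⁴ mol / (5436 s × 0.0194 L) = 5.81×10⁻⁶ M s⁻¹.

5.81×10⁻⁶ M s⁻¹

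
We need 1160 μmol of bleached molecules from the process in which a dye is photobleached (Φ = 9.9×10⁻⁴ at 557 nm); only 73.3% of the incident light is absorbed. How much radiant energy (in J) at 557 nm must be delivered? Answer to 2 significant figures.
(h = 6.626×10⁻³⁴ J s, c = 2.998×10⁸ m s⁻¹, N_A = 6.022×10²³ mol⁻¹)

3.4×10⁵ J

Product: 1160 μmol = 0.00116 mol.
Photons that must be absorbed: 0.00116 / 9.9×10⁻⁴ = 1.172 mol.
Incident photons needed: 1.172 / 0.733 = 1.599 mol.
Photon energy: hc/λ = 3.566×10⁻¹⁹ J; per mole, 2.147×10⁵ J mol⁻¹.
Energy required: 1.599 × 2.147×10⁵ = 3.4×10⁵ J.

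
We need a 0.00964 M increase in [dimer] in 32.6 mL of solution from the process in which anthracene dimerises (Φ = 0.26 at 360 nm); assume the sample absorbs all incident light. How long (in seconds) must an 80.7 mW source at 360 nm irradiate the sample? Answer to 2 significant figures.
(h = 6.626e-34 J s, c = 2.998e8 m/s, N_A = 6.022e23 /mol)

Product: (0.00964 M)(0.0326 L) = 3.143e-4 mol.
Photons that must be absorbed: 3.143e-4 / 0.26 = 0.001209 mol.
Photon energy: hc/λ = 5.518e-19 J; per mole, 3.323e5 J mol⁻¹.
Energy required: 0.001209 × 3.323e5 = 401.8 J.
Time: 401.8 J / 0.0807 W = 5000 s.

t ≈ 5000 s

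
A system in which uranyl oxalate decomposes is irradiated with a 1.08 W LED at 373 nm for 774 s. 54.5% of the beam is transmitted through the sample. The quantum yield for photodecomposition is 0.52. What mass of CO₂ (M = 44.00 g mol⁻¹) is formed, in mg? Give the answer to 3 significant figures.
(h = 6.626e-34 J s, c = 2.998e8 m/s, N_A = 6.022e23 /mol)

27.1 mg

Photon energy at 373 nm: hc/λ = (6.626e-34)(2.998e8)/(373e-9) = 5.326e-19 J.
Energy delivered: (1.08 W)(774 s) = 835.9 J.
Photons incident: 835.9 / 5.326e-19 = 1.569e21, i.e. 1.569e21/6.022e23 = 0.002605 mol.
Fraction absorbed: 1 − 54.5/100 = 0.4550.
Photons absorbed: 0.4550 × 0.002605 = 0.001185 mol.
Product: Φ × n_abs = 0.52 × 0.001185 = 6.162e-4 mol.
Mass: 6.162e-4 × 44.00 = 0.02711 g = 27.1 mg.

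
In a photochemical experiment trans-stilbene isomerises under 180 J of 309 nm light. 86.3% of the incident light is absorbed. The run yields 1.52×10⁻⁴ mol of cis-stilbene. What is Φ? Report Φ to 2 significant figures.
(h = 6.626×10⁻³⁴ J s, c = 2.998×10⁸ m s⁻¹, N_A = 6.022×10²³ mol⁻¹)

Photon energy at 309 nm: hc/λ = (6.626×10⁻³⁴)(2.998×10⁸)/(309×10⁻⁹) = 6.429×10⁻¹⁹ J.
Photons incident: 180 / 6.429×10⁻¹⁹ = 2.800×10²⁰, i.e. 2.800×10²⁰/6.022×10²³ = 4.650×10⁻⁴ mol.
Photons absorbed: 0.863 × 4.650×10⁻⁴ = 4.013×10⁻⁴ mol.
Φ = 1.52×10⁻⁴ mol / 4.013×10⁻⁴ mol photons = 0.38.

Φ = 0.38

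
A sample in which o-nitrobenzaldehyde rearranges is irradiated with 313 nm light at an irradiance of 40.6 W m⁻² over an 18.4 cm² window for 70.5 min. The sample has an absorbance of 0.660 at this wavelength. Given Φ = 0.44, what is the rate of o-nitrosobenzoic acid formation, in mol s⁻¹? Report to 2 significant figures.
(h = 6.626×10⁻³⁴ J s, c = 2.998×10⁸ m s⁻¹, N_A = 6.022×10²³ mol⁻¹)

6.7×10⁻⁸ mol s⁻¹

Photon energy at 313 nm: hc/λ = (6.626×10⁻³⁴)(2.998×10⁸)/(313×10⁻⁹) = 6.347×10⁻¹⁹ J.
Energy delivered: (40.6 W m⁻²)(18.4×10⁻⁴ m²)(4230 s) = 316.0 J.
Photons incident: 316.0 / 6.347×10⁻¹⁹ = 4.979×10²⁰, i.e. 4.979×10²⁰/6.022×10²³ = 8.268×10⁻⁴ mol.
Fraction absorbed: 1 − 10^(−0.660) = 0.7812.
Photons absorbed: 0.7812 × 8.268×10⁻⁴ = 6.459×10⁻⁴ mol.
Product formed: 0.44 × 6.459×10⁻⁴ = 2.842×10⁻⁴ mol.
Rate: 2.842×10⁻⁴ / 4230 s = 6.7×10⁻⁸ mol s⁻¹.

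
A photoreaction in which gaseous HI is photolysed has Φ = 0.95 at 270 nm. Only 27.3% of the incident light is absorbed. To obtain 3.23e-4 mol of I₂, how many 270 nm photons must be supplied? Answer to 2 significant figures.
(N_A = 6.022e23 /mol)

7.5e20 photons

Photons that must be absorbed: 3.23e-4 / 0.95 = 3.400e-4 mol.
Incident photons needed: 3.400e-4 / 0.273 = 0.001245 mol.
Photon count: 0.001245 × 6.022e23 = 7.5e20.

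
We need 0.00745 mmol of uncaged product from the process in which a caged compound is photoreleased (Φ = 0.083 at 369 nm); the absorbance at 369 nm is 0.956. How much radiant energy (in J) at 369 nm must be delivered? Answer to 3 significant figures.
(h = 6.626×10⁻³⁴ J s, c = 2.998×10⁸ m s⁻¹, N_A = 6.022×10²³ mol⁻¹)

Product: 0.00745 mmol = 7.45×10⁻⁶ mol.
Photons that must be absorbed: 7.45×10⁻⁶ / 0.083 = 8.976×10⁻⁵ mol.
Fraction absorbed: 1 − 10^(−0.956) = 0.8893.
Incident photons needed: 8.976×10⁻⁵ / 0.8893 = 1.009×10⁻⁴ mol.
Photon energy: hc/λ = 5.383×10⁻¹⁹ J; per mole, 3.242×10⁵ J mol⁻¹.
Energy required: 1.009×10⁻⁴ × 3.242×10⁵ = 32.7 J.

32.7 J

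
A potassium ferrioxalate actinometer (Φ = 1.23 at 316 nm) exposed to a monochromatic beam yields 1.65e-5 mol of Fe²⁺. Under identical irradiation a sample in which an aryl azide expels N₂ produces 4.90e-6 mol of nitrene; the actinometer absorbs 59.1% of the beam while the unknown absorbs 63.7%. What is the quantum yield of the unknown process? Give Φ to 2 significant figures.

Photons absorbed by the actinometer: 1.65e-5 / 1.23 = 1.341e-5 mol.
Incident flux: 1.341e-5 / 0.591 = 2.269e-5 einstein.
Absorbed by unknown: 0.637 × 2.269e-5 = 1.445e-5 mol.
Φ(unknown) = 4.90e-6 / 1.445e-5 = 0.34.

Φ = 0.34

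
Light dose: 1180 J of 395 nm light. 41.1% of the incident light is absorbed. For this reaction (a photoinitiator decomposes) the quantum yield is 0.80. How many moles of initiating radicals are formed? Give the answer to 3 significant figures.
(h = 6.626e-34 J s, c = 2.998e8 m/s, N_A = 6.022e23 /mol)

Photon energy at 395 nm: hc/λ = (6.626e-34)(2.998e8)/(395e-9) = 5.029e-19 J.
Photons incident: 1180 / 5.029e-19 = 2.346e21, i.e. 2.346e21/6.022e23 = 0.003896 mol.
Photons absorbed: 0.411 × 0.003896 = 0.001601 mol.
Product: Φ × n_abs = 0.80 × 0.001601 = 0.001281 mol.

0.00128 mol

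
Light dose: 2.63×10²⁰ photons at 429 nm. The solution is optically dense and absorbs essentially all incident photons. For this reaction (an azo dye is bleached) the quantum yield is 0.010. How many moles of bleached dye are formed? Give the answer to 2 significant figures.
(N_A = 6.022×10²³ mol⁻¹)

Moles of photons: 2.63×10²⁰ / 6.022×10²³ = 4.367×10⁻⁴ mol.
Product: Φ × n_abs = 0.010 × 4.367×10⁻⁴ = 4.367×10⁻⁶ mol.

4.4×10⁻⁶ mol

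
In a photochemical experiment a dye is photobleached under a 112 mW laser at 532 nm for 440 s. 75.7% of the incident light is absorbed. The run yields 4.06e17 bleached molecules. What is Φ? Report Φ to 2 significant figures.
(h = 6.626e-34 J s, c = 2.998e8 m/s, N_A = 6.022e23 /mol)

Φ = 0.0041

Product: 4.06e17 / 6.022e23 = 6.742e-7 mol.
Photon energy at 532 nm: hc/λ = (6.626e-34)(2.998e8)/(532e-9) = 3.734e-19 J.
Energy delivered: (112 mW)(440 s) = 49.28 J.
Photons incident: 49.28 / 3.734e-19 = 1.320e20, i.e. 1.320e20/6.022e23 = 2.192e-4 mol.
Photons absorbed: 0.757 × 2.192e-4 = 1.659e-4 mol.
Φ = 6.742e-7 mol / 1.659e-4 mol photons = 0.0041.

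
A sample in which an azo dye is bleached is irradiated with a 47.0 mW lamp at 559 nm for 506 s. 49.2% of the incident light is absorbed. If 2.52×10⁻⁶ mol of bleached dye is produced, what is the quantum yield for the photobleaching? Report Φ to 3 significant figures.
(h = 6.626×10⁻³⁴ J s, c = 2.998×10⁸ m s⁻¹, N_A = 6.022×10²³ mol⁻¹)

Photon energy at 559 nm: hc/λ = (6.626×10⁻³⁴)(2.998×10⁸)/(559×10⁻⁹) = 3.554×10⁻¹⁹ J.
Energy delivered: (47.0 mW)(506 s) = 23.78 J.
Photons incident: 23.78 / 3.554×10⁻¹⁹ = 6.691×10¹⁹, i.e. 6.691×10¹⁹/6.022×10²³ = 1.111×10⁻⁴ mol.
Photons absorbed: 0.492 × 1.111×10⁻⁴ = 5.466×10⁻⁵ mol.
Φ = 2.52×10⁻⁶ mol / 5.466×10⁻⁵ mol photons = 0.0461.

Φ = 0.0461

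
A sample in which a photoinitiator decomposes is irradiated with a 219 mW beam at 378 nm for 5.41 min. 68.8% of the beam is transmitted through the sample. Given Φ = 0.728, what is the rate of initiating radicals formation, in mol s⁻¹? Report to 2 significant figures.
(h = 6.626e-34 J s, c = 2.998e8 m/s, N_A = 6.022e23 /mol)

1.6e-7 mol s⁻¹

Photon energy at 378 nm: hc/λ = (6.626e-34)(2.998e8)/(378e-9) = 5.255e-19 J.
Energy delivered: (219 mW)(324.6 s) = 71.09 J.
Photons incident: 71.09 / 5.255e-19 = 1.353e20, i.e. 1.353e20/6.022e23 = 2.247e-4 mol.
Fraction absorbed: 1 − 68.8/100 = 0.3120.
Photons absorbed: 0.3120 × 2.247e-4 = 7.011e-5 mol.
Product formed: 0.728 × 7.011e-5 = 5.104e-5 mol.
Rate: 5.104e-5 / 324.6 s = 1.6e-7 mol s⁻¹.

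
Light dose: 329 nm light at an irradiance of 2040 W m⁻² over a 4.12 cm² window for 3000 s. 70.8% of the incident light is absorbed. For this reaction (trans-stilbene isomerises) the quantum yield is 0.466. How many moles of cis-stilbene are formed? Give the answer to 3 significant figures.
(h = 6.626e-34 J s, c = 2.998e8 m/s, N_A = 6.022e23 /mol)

Photon energy at 329 nm: hc/λ = (6.626e-34)(2.998e8)/(329e-9) = 6.038e-19 J.
Energy delivered: (2040 W m⁻²)(4.12e-4 m²)(3000 s) = 2521 J.
Photons incident: 2521 / 6.038e-19 = 4.175e21, i.e. 4.175e21/6.022e23 = 0.006933 mol.
Photons absorbed: 0.708 × 0.006933 = 0.004909 mol.
Product: Φ × n_abs = 0.466 × 0.004909 = 0.002288 mol.

0.00229 mol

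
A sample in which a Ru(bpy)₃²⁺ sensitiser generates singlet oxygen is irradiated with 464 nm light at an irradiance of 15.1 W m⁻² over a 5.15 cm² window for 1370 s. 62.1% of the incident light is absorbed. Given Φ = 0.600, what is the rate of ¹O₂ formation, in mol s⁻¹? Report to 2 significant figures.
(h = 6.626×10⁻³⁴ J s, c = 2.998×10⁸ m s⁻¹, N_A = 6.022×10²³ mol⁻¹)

1.1×10⁻⁸ mol s⁻¹

Photon energy at 464 nm: hc/λ = (6.626×10⁻³⁴)(2.998×10⁸)/(464×10⁻⁹) = 4.281×10⁻¹⁹ J.
Energy delivered: (15.1 W m⁻²)(5.15×10⁻⁴ m²)(1370 s) = 10.65 J.
Photons incident: 10.65 / 4.281×10⁻¹⁹ = 2.488×10¹⁹, i.e. 2.488×10¹⁹/6.022×10²³ = 4.132×10⁻⁵ mol.
Photons absorbed: 0.621 × 4.132×10⁻⁵ = 2.566×10⁻⁵ mol.
Product formed: 0.600 × 2.566×10⁻⁵ = 1.540×10⁻⁵ mol.
Rate: 1.540×10⁻⁵ / 1370 s = 1.1×10⁻⁸ mol s⁻¹.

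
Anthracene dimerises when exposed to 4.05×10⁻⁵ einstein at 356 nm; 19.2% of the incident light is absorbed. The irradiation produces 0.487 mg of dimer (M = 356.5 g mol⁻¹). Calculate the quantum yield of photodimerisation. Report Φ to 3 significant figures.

Product: 0.487 mg / 356.5 g mol⁻¹ = 1.366×10⁻⁶ mol.
Photons absorbed: 0.192 × 4.05×10⁻⁵ = 7.776×10⁻⁶ mol.
Φ = 1.366×10⁻⁶ mol / 7.776×10⁻⁶ mol photons = 0.176.

Φ = 0.176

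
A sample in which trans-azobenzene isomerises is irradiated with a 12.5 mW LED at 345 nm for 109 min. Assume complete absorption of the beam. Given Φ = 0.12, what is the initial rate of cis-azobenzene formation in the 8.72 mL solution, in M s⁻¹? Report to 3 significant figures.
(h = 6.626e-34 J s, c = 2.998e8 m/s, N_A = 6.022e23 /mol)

Photon energy at 345 nm: hc/λ = (6.626e-34)(2.998e8)/(345e-9) = 5.758e-19 J.
Energy delivered: (12.5 mW)(6540 s) = 81.75 J.
Photons incident: 81.75 / 5.758e-19 = 1.420e20, i.e. 1.420e20/6.022e23 = 2.358e-4 mol.
Product formed: 0.12 × 2.358e-4 = 2.830e-5 mol.
Rate: 2.830e-5 mol / (6540 s × 0.00872 L) = 4.96e-7 M s⁻¹.

4.96e-7 M s⁻¹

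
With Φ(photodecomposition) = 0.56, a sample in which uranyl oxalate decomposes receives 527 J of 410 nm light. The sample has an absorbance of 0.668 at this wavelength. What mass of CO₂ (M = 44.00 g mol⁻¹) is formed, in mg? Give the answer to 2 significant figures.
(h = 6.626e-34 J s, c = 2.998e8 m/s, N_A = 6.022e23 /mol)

35 mg

Photon energy at 410 nm: hc/λ = (6.626e-34)(2.998e8)/(410e-9) = 4.845e-19 J.
Photons incident: 527 / 4.845e-19 = 1.088e21, i.e. 1.088e21/6.022e23 = 0.001807 mol.
Fraction absorbed: 1 − 10^(−0.668) = 0.7852.
Photons absorbed: 0.7852 × 0.001807 = 0.001419 mol.
Product: Φ × n_abs = 0.56 × 0.001419 = 7.946e-4 mol.
Mass: 7.946e-4 × 44.00 = 0.03496 g = 35 mg.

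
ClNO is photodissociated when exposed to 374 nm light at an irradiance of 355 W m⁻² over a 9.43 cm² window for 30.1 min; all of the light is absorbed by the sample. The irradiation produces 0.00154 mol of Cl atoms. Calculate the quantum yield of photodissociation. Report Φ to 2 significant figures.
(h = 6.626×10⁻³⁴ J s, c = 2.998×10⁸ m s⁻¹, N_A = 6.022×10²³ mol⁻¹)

Photon energy at 374 nm: hc/λ = (6.626×10⁻³⁴)(2.998×10⁸)/(374×10⁻⁹) = 5.311×10⁻¹⁹ J.
Energy delivered: (355 W m⁻²)(9.43×10⁻⁴ m²)(1806 s) = 604.6 J.
Photons incident: 604.6 / 5.311×10⁻¹⁹ = 1.138×10²¹, i.e. 1.138×10²¹/6.022×10²³ = 0.001890 mol.
Φ = 0.00154 mol / 0.001890 mol photons = 0.81.

Φ = 0.81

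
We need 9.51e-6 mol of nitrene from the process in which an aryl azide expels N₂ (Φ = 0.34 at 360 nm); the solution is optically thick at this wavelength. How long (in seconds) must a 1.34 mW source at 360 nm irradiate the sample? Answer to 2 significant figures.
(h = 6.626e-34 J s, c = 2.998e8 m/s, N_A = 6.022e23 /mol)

t ≈ 6900 s

Photons that must be absorbed: 9.51e-6 / 0.34 = 2.797e-5 mol.
Photon energy: hc/λ = 5.518e-19 J; per mole, 3.323e5 J mol⁻¹.
Energy required: 2.797e-5 × 3.323e5 = 9.294 J.
Time: 9.294 J / 0.00134 W = 6900 s.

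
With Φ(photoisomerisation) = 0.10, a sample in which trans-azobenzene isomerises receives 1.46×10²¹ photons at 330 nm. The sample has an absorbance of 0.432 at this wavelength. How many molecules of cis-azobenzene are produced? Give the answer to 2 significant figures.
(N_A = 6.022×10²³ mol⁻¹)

9.2×10¹⁹ molecules

Moles of photons: 1.46×10²¹ / 6.022×10²³ = 0.002424 mol.
Fraction absorbed: 1 − 10^(−0.432) = 0.6302.
Photons absorbed: 0.6302 × 0.002424 = 0.001528 mol.
Product: Φ × n_abs = 0.10 × 0.001528 = 1.528×10⁻⁴ mol.
As a count: 1.528×10⁻⁴ × 6.022×10²³ = 9.2×10¹⁹.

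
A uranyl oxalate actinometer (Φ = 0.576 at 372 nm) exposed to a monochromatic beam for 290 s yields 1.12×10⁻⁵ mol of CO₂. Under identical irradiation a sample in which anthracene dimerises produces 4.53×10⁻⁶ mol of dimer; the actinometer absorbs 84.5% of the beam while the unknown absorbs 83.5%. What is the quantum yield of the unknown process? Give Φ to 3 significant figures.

Φ = 0.236

Photons absorbed by the actinometer: 1.12×10⁻⁵ / 0.576 = 1.944×10⁻⁵ mol.
Incident flux: 1.944×10⁻⁵ / 0.845 = 2.301×10⁻⁵ einstein.
Absorbed by unknown: 0.835 × 2.301×10⁻⁵ = 1.921×10⁻⁵ mol.
Φ(unknown) = 4.53×10⁻⁶ / 1.921×10⁻⁵ = 0.236.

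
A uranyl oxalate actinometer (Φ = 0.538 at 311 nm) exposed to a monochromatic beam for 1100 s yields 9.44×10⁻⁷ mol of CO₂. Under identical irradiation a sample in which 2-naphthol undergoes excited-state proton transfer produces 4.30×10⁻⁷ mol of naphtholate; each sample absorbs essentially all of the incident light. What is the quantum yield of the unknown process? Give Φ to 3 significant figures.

Photons absorbed by the actinometer: 9.44×10⁻⁷ / 0.538 = 1.755×10⁻⁶ mol.
Φ(unknown) = 4.30×10⁻⁷ / 1.755×10⁻⁶ = 0.245.

Φ = 0.245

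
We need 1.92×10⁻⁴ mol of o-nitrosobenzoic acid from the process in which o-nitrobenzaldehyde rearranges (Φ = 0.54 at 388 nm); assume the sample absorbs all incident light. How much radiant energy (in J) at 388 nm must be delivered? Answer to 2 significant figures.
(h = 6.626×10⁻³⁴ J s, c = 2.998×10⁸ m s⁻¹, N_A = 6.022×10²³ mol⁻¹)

110 J

Photons that must be absorbed: 1.92×10⁻⁴ / 0.54 = 3.556×10⁻⁴ mol.
Photon energy: hc/λ = 5.120×10⁻¹⁹ J; per mole, 3.083×10⁵ J mol⁻¹.
Energy required: 3.556×10⁻⁴ × 3.083×10⁵ = 110 J.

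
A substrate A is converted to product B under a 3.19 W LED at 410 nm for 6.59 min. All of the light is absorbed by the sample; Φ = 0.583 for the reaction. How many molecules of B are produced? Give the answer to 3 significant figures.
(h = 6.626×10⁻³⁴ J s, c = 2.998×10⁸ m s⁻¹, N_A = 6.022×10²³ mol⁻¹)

1.52×10²¹ molecules

Photon energy at 410 nm: hc/λ = (6.626×10⁻³⁴)(2.998×10⁸)/(410×10⁻⁹) = 4.845×10⁻¹⁹ J.
Energy delivered: (3.19 W)(395.4 s) = 1261 J.
Photons incident: 1261 / 4.845×10⁻¹⁹ = 2.603×10²¹, i.e. 2.603×10²¹/6.022×10²³ = 0.004322 mol.
Product: Φ × n_abs = 0.583 × 0.004322 = 0.002520 mol.
As a count: 0.002520 × 6.022×10²³ = 1.52×10²¹.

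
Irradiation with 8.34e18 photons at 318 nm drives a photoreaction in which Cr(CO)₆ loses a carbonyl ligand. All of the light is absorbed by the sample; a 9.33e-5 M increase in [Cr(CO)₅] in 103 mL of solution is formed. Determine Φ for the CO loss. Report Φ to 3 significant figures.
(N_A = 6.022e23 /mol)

Φ = 0.694

Product: (9.33e-5 M)(0.103 L) = 9.610e-6 mol.
Moles of photons: 8.34e18 / 6.022e23 = 1.385e-5 mol.
Φ = 9.610e-6 mol / 1.385e-5 mol photons = 0.694.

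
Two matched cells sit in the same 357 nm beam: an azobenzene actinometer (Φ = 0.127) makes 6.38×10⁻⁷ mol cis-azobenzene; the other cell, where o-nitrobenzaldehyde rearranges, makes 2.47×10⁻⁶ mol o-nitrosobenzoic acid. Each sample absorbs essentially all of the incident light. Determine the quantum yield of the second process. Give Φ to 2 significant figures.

Photons absorbed by the actinometer: 6.38×10⁻⁷ / 0.127 = 5.024×10⁻⁶ mol.
Φ(unknown) = 2.47×10⁻⁶ / 5.024×10⁻⁶ = 0.49.

Φ = 0.49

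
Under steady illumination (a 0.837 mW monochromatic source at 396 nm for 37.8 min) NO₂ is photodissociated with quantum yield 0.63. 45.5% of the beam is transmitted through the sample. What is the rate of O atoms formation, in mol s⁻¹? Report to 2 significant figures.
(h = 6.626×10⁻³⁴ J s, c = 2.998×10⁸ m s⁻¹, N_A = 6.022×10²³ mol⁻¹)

Photon energy at 396 nm: hc/λ = (6.626×10⁻³⁴)(2.998×10⁸)/(396×10⁻⁹) = 5.016×10⁻¹⁹ J.
Energy delivered: (0.837 mW)(2268 s) = 1.898 J.
Photons incident: 1.898 / 5.016×10⁻¹⁹ = 3.784×10¹⁸, i.e. 3.784×10¹⁸/6.022×10²³ = 6.284×10⁻⁶ mol.
Fraction absorbed: 1 − 45.5/100 = 0.5450.
Photons absorbed: 0.5450 × 6.284×10⁻⁶ = 3.425×10⁻⁶ mol.
Product formed: 0.63 × 3.425×10⁻⁶ = 2.158×10⁻⁶ mol.
Rate: 2.158×10⁻⁶ / 2268 s = 9.5×10⁻¹⁰ mol s⁻¹.

9.5×10⁻¹⁰ mol s⁻¹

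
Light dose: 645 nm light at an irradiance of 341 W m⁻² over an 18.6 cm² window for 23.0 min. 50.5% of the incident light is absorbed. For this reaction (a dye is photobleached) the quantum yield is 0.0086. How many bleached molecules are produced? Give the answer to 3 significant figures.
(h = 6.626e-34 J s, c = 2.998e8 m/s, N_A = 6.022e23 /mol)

1.23e19 bleached molecules

Photon energy at 645 nm: hc/λ = (6.626e-34)(2.998e8)/(645e-9) = 3.080e-19 J.
Energy delivered: (341 W m⁻²)(18.6e-4 m²)(1380 s) = 875.3 J.
Photons incident: 875.3 / 3.080e-19 = 2.842e21, i.e. 2.842e21/6.022e23 = 0.004719 mol.
Photons absorbed: 0.505 × 0.004719 = 0.002383 mol.
Product: Φ × n_abs = 0.0086 × 0.002383 = 2.049e-5 mol.
As a count: 2.049e-5 × 6.022e23 = 1.23e19.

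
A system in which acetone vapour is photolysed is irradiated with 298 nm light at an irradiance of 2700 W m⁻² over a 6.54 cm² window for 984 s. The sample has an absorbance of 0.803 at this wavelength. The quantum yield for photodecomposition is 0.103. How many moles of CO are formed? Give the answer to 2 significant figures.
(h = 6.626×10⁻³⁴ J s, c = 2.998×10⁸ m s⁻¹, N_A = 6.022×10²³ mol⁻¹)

3.8×10⁻⁴ mol

Photon energy at 298 nm: hc/λ = (6.626×10⁻³⁴)(2.998×10⁸)/(298×10⁻⁹) = 6.666×10⁻¹⁹ J.
Energy delivered: (2700 W m⁻²)(6.54×10⁻⁴ m²)(984 s) = 1738 J.
Photons incident: 1738 / 6.666×10⁻¹⁹ = 2.607×10²¹, i.e. 2.607×10²¹/6.022×10²³ = 0.004329 mol.
Fraction absorbed: 1 − 10^(−0.803) = 0.8426.
Photons absorbed: 0.8426 × 0.004329 = 0.003648 mol.
Product: Φ × n_abs = 0.103 × 0.003648 = 3.757×10⁻⁴ mol.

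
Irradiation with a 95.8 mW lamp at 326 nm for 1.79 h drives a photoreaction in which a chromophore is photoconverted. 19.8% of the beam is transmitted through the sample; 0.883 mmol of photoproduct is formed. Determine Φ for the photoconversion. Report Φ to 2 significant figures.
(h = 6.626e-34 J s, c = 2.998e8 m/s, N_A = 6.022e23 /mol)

Φ = 0.65

Product: 0.883 mmol = 8.83e-4 mol.
Photon energy at 326 nm: hc/λ = (6.626e-34)(2.998e8)/(326e-9) = 6.093e-19 J.
Energy delivered: (95.8 mW)(6444 s) = 617.3 J.
Photons incident: 617.3 / 6.093e-19 = 1.013e21, i.e. 1.013e21/6.022e23 = 0.001682 mol.
Fraction absorbed: 1 − 19.8/100 = 0.8020.
Photons absorbed: 0.8020 × 0.001682 = 0.001349 mol.
Φ = 8.83e-4 mol / 0.001349 mol photons = 0.65.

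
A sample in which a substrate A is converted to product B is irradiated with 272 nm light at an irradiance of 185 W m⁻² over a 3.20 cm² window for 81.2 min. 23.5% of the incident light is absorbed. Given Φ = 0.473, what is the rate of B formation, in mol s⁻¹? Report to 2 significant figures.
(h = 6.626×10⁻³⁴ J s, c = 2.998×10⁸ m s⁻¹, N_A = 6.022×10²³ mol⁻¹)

1.5×10⁻⁸ mol s⁻¹

Photon energy at 272 nm: hc/λ = (6.626×10⁻³⁴)(2.998×10⁸)/(272×10⁻⁹) = 7.303×10⁻¹⁹ J.
Energy delivered: (185 W m⁻²)(3.20×10⁻⁴ m²)(4872 s) = 288.4 J.
Photons incident: 288.4 / 7.303×10⁻¹⁹ = 3.949×10²⁰, i.e. 3.949×10²⁰/6.022×10²³ = 6.558×10⁻⁴ mol.
Photons absorbed: 0.235 × 6.558×10⁻⁴ = 1.541×10⁻⁴ mol.
Product formed: 0.473 × 1.541×10⁻⁴ = 7.289×10⁻⁵ mol.
Rate: 7.289×10⁻⁵ / 4872 s = 1.5×10⁻⁸ mol s⁻¹.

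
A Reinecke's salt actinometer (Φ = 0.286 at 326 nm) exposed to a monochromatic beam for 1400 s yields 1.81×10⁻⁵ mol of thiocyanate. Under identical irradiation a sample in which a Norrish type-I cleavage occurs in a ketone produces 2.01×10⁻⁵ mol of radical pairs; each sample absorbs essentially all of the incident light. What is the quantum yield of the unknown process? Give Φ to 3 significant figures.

Photons absorbed by the actinometer: 1.81×10⁻⁵ / 0.286 = 6.329×10⁻⁵ mol.
Φ(unknown) = 2.01×10⁻⁵ / 6.329×10⁻⁵ = 0.318.

Φ = 0.318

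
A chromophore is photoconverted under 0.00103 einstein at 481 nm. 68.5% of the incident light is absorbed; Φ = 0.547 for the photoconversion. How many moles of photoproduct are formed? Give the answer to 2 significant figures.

3.9×10⁻⁴ mol

Photons absorbed: 0.685 × 0.00103 = 7.056×10⁻⁴ mol.
Product: Φ × n_abs = 0.547 × 7.056×10⁻⁴ = 3.860×10⁻⁴ mol.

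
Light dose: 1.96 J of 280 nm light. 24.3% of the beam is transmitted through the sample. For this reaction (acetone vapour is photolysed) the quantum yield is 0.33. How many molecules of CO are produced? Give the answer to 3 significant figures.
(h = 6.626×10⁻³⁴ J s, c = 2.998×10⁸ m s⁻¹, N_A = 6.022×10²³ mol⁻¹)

6.90×10¹⁷ molecules

Photon energy at 280 nm: hc/λ = (6.626×10⁻³⁴)(2.998×10⁸)/(280×10⁻⁹) = 7.095×10⁻¹⁹ J.
Photons incident: 1.96 / 7.095×10⁻¹⁹ = 2.763×10¹⁸, i.e. 2.763×10¹⁸/6.022×10²³ = 4.588×10⁻⁶ mol.
Fraction absorbed: 1 − 24.3/100 = 0.7570.
Photons absorbed: 0.7570 × 4.588×10⁻⁶ = 3.473×10⁻⁶ mol.
Product: Φ × n_abs = 0.33 × 3.473×10⁻⁶ = 1.146×10⁻⁶ mol.
As a count: 1.146×10⁻⁶ × 6.022×10²³ = 6.90×10¹⁷.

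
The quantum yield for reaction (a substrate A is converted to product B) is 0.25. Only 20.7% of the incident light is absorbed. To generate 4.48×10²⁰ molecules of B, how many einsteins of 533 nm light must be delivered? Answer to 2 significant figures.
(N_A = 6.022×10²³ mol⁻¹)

Product: 4.48×10²⁰ / 6.022×10²³ = 7.439×10⁻⁴ mol.
Photons that must be absorbed: 7.439×10⁻⁴ / 0.25 = 0.002976 mol.
Incident photons needed: 0.002976 / 0.207 = 0.01438 mol.

0.014 einstein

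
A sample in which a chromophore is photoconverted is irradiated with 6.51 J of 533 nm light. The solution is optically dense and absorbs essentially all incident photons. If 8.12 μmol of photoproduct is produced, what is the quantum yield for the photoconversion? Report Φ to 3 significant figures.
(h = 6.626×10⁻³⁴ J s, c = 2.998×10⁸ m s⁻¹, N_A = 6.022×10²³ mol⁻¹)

Φ = 0.280

Product: 8.12 μmol = 8.12×10⁻⁶ mol.
Photon energy at 533 nm: hc/λ = (6.626×10⁻³⁴)(2.998×10⁸)/(533×10⁻⁹) = 3.727×10⁻¹⁹ J.
Photons incident: 6.51 / 3.727×10⁻¹⁹ = 1.747×10¹⁹, i.e. 1.747×10¹⁹/6.022×10²³ = 2.901×10⁻⁵ mol.
Φ = 8.12×10⁻⁶ mol / 2.901×10⁻⁵ mol photons = 0.280.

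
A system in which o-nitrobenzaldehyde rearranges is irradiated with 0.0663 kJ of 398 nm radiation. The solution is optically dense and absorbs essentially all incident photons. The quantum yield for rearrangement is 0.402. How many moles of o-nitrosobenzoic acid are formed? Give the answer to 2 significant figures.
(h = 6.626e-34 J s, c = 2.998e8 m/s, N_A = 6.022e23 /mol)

Photon energy at 398 nm: hc/λ = (6.626e-34)(2.998e8)/(398e-9) = 4.991e-19 J.
Incident energy: 0.0663 kJ = 66.3 J.
Photons incident: 66.3 / 4.991e-19 = 1.328e20, i.e. 1.328e20/6.022e23 = 2.205e-4 mol.
Product: Φ × n_abs = 0.402 × 2.205e-4 = 8.864e-5 mol.

8.9e-5 mol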